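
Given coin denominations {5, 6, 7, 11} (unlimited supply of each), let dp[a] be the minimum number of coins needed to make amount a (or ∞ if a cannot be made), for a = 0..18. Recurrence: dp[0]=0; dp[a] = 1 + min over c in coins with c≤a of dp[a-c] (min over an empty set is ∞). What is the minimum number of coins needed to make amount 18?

2

 a  0  1  2  3  4  5  6  7  8  9 10 11 12 13 14 15 16 17 18
dp  0  -  -  -  -  1  1  1  -  -  2  1  2  2  2  3  2  2  2
(- denotes ∞ / unreachable)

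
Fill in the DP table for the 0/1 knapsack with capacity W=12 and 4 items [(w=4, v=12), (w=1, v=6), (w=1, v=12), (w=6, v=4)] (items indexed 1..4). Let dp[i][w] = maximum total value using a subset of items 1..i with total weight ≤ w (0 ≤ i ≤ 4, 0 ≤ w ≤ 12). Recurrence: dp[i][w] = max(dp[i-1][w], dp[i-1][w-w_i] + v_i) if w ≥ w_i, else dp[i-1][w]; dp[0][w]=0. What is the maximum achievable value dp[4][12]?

i\w   0   1   2   3   4   5   6   7   8   9  10  11  12
  0   0   0   0   0   0   0   0   0   0   0   0   0   0
  1   0   0   0   0  12  12  12  12  12  12  12  12  12
  2   0   6   6   6  12  18  18  18  18  18  18  18  18
  3   0  12  18  18  18  24  30  30  30  30  30  30  30
  4   0  12  18  18  18  24  30  30  30  30  30  30  34

34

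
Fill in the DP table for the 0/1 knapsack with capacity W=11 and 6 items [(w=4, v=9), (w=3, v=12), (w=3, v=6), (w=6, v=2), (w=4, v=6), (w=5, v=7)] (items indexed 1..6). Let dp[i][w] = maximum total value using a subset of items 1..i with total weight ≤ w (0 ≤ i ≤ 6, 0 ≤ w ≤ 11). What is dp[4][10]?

27

i\w   0   1   2   3   4   5   6   7   8   9  10  11
  0   0   0   0   0   0   0   0   0   0   0   0   0
  1   0   0   0   0   9   9   9   9   9   9   9   9
  2   0   0   0  12  12  12  12  21  21  21  21  21
  3   0   0   0  12  12  12  18  21  21  21  27  27
  4   0   0   0  12  12  12  18  21  21  21  27  27
  5   0   0   0  12  12  12  18  21  21  21  27  27
  6   0   0   0  12  12  12  18  21  21  21  27  27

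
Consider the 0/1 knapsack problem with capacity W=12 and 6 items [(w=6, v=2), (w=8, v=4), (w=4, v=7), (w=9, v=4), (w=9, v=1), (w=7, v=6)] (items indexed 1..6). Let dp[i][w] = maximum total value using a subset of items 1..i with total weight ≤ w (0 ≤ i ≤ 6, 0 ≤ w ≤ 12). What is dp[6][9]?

7

i\w   0   1   2   3   4   5   6   7   8   9  10  11  12
  0   0   0   0   0   0   0   0   0   0   0   0   0   0
  1   0   0   0   0   0   0   2   2   2   2   2   2   2
  2   0   0   0   0   0   0   2   2   4   4   4   4   4
  3   0   0   0   0   7   7   7   7   7   7   9   9  11
  4   0   0   0   0   7   7   7   7   7   7   9   9  11
  5   0   0   0   0   7   7   7   7   7   7   9   9  11
  6   0   0   0   0   7   7   7   7   7   7   9  13  13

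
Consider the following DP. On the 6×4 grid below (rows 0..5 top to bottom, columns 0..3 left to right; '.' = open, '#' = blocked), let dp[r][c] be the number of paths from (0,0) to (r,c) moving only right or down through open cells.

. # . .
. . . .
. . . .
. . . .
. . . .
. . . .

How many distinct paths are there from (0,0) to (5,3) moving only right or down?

35

r\c   0   1   2   3
  0   1   0   0   0
  1   1   1   1   1
  2   1   2   3   4
  3   1   3   6  10
  4   1   4  10  20
  5   1   5  15  35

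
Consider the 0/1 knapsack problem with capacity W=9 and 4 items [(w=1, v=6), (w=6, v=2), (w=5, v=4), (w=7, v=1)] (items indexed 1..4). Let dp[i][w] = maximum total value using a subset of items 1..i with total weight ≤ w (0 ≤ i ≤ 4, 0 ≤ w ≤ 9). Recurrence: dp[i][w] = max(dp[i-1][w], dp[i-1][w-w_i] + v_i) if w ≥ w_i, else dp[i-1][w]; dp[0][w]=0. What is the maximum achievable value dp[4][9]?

10

i\w   0   1   2   3   4   5   6   7   8   9
  0   0   0   0   0   0   0   0   0   0   0
  1   0   6   6   6   6   6   6   6   6   6
  2   0   6   6   6   6   6   6   8   8   8
  3   0   6   6   6   6   6  10  10  10  10
  4   0   6   6   6   6   6  10  10  10  10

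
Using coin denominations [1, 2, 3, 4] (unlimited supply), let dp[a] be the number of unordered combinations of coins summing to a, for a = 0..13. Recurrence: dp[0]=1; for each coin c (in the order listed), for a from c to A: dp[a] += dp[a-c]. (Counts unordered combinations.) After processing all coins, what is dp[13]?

39

after  coin     0     1     2     3     4     5     6     7     8     9    10    11    12    13
          1     1     1     1     1     1     1     1     1     1     1     1     1     1     1
          2     1     1     2     2     3     3     4     4     5     5     6     6     7     7
          3     1     1     2     3     4     5     7     8    10    12    14    16    19    21
          4     1     1     2     3     5     6     9    11    15    18    23    27    34    39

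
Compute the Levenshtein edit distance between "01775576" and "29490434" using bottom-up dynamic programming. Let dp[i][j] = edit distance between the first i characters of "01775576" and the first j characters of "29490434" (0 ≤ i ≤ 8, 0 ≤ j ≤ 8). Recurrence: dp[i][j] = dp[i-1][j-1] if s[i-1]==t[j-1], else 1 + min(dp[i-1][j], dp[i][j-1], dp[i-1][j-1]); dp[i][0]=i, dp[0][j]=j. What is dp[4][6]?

   ''  2  9  4  9  0  4  3  4
''  0  1  2  3  4  5  6  7  8
 0  1  1  2  3  4  4  5  6  7
 1  2  2  2  3  4  5  5  6  7
 7  3  3  3  3  4  5  6  6  7
 7  4  4  4  4  4  5  6  7  7
 5  5  5  5  5  5  5  6  7  8
 5  6  6  6  6  6  6  6  7  8
 7  7  7  7  7  7  7  7  7  8
 6  8  8  8  8  8  8  8  8  8

6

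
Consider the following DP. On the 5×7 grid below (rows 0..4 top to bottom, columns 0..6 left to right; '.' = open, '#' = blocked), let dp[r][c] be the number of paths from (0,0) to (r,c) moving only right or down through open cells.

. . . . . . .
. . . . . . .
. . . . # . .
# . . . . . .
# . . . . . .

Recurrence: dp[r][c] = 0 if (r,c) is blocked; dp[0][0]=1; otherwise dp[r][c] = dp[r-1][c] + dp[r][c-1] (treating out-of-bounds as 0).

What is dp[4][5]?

r\c   0   1   2   3   4   5   6
  0   1   1   1   1   1   1   1
  1   1   2   3   4   5   6   7
  2   1   3   6  10   0   6  13
  3   0   3   9  19  19  25  38
  4   0   3  12  31  50  75 113

75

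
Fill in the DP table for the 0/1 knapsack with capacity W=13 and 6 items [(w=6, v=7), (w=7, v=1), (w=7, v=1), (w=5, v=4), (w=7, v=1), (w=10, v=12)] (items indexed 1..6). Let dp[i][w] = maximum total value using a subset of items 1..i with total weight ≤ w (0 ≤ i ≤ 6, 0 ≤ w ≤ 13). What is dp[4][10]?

7

i\w   0   1   2   3   4   5   6   7   8   9  10  11  12  13
  0   0   0   0   0   0   0   0   0   0   0   0   0   0   0
  1   0   0   0   0   0   0   7   7   7   7   7   7   7   7
  2   0   0   0   0   0   0   7   7   7   7   7   7   7   8
  3   0   0   0   0   0   0   7   7   7   7   7   7   7   8
  4   0   0   0   0   0   4   7   7   7   7   7  11  11  11
  5   0   0   0   0   0   4   7   7   7   7   7  11  11  11
  6   0   0   0   0   0   4   7   7   7   7  12  12  12  12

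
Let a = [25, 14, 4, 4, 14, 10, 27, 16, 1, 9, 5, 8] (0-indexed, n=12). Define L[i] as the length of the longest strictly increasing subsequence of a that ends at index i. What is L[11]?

3

   i    0    1    2    3    4    5    6    7    8    9   10   11
a[i]   25   14    4    4   14   10   27   16    1    9    5    8
L[i]    1    1    1    1    2    2    3    3    1    2    2    3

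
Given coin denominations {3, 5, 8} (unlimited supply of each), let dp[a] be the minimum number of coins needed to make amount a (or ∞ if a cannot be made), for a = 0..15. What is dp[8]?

 a  0  1  2  3  4  5  6  7  8  9 10 11 12 13 14 15
dp  0  -  -  1  -  1  2  -  1  3  2  2  4  2  3  3
(- denotes ∞ / unreachable)

1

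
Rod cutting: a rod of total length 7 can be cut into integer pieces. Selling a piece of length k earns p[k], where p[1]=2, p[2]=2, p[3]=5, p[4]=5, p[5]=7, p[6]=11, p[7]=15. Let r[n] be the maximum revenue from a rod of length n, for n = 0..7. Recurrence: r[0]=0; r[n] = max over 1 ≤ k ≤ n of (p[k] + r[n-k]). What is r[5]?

10

   n    0    1    2    3    4    5    6    7
r[n]    0    2    4    6    8   10   12   15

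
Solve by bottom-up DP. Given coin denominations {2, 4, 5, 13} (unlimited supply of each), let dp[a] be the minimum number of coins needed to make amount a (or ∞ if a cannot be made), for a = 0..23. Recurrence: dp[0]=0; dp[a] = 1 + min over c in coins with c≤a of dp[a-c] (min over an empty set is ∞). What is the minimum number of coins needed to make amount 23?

3

 a  0  1  2  3  4  5  6  7  8  9 10 11 12 13 14 15 16 17 18 19 20 21 22 23
dp  0  -  1  -  1  1  2  2  2  2  2  3  3  1  3  2  4  2  2  3  3  3  3  3
(- denotes ∞ / unreachable)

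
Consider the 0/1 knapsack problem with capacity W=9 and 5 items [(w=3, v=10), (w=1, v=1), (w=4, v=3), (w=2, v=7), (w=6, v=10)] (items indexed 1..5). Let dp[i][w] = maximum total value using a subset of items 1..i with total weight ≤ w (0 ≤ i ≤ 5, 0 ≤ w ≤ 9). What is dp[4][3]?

10

i\w   0   1   2   3   4   5   6   7   8   9
  0   0   0   0   0   0   0   0   0   0   0
  1   0   0   0  10  10  10  10  10  10  10
  2   0   1   1  10  11  11  11  11  11  11
  3   0   1   1  10  11  11  11  13  14  14
  4   0   1   7  10  11  17  18  18  18  20
  5   0   1   7  10  11  17  18  18  18  20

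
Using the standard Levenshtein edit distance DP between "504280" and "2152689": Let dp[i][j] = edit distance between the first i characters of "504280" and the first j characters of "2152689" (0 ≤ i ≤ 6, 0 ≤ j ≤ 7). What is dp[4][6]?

5

   ''  2  1  5  2  6  8  9
''  0  1  2  3  4  5  6  7
 5  1  1  2  2  3  4  5  6
 0  2  2  2  3  3  4  5  6
 4  3  3  3  3  4  4  5  6
 2  4  3  4  4  3  4  5  6
 8  5  4  4  5  4  4  4  5
 0  6  5  5  5  5  5  5  5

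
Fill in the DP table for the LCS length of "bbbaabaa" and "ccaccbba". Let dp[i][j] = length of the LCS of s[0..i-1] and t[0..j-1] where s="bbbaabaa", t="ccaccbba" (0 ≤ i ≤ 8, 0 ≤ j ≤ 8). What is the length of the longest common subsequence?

3

   ''  c  c  a  c  c  b  b  a
''  0  0  0  0  0  0  0  0  0
 b  0  0  0  0  0  0  1  1  1
 b  0  0  0  0  0  0  1  2  2
 b  0  0  0  0  0  0  1  2  2
 a  0  0  0  1  1  1  1  2  3
 a  0  0  0  1  1  1  1  2  3
 b  0  0  0  1  1  1  2  2  3
 a  0  0  0  1  1  1  2  2  3
 a  0  0  0  1  1  1  2  2  3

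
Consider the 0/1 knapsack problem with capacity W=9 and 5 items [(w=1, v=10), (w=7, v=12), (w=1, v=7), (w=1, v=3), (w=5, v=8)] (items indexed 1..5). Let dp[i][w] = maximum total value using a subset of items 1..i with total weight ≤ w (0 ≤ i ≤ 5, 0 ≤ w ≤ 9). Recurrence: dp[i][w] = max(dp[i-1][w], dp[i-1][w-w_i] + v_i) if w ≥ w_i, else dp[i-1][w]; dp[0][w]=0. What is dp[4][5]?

20

i\w   0   1   2   3   4   5   6   7   8   9
  0   0   0   0   0   0   0   0   0   0   0
  1   0  10  10  10  10  10  10  10  10  10
  2   0  10  10  10  10  10  10  12  22  22
  3   0  10  17  17  17  17  17  17  22  29
  4   0  10  17  20  20  20  20  20  22  29
  5   0  10  17  20  20  20  20  25  28  29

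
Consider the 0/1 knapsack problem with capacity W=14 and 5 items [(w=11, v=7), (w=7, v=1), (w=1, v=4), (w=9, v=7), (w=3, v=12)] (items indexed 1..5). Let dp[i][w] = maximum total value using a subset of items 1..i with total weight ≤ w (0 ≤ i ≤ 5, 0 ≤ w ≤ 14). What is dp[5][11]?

17

i\w   0   1   2   3   4   5   6   7   8   9  10  11  12  13  14
  0   0   0   0   0   0   0   0   0   0   0   0   0   0   0   0
  1   0   0   0   0   0   0   0   0   0   0   0   7   7   7   7
  2   0   0   0   0   0   0   0   1   1   1   1   7   7   7   7
  3   0   4   4   4   4   4   4   4   5   5   5   7  11  11  11
  4   0   4   4   4   4   4   4   4   5   7  11  11  11  11  11
  5   0   4   4  12  16  16  16  16  16  16  16  17  19  23  23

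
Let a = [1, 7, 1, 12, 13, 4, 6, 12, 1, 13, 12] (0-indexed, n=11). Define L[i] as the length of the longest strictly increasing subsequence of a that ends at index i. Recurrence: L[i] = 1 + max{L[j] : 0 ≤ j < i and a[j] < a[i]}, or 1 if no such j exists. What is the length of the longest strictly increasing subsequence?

   i    0    1    2    3    4    5    6    7    8    9   10
a[i]    1    7    1   12   13    4    6   12    1   13   12
L[i]    1    2    1    3    4    2    3    4    1    5    4

5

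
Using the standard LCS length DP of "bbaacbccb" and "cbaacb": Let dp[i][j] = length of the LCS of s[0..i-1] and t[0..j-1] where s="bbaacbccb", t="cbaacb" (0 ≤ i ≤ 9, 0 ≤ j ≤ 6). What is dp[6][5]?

   ''  c  b  a  a  c  b
''  0  0  0  0  0  0  0
 b  0  0  1  1  1  1  1
 b  0  0  1  1  1  1  2
 a  0  0  1  2  2  2  2
 a  0  0  1  2  3  3  3
 c  0  1  1  2  3  4  4
 b  0  1  2  2  3  4  5
 c  0  1  2  2  3  4  5
 c  0  1  2  2  3  4  5
 b  0  1  2  2  3  4  5

4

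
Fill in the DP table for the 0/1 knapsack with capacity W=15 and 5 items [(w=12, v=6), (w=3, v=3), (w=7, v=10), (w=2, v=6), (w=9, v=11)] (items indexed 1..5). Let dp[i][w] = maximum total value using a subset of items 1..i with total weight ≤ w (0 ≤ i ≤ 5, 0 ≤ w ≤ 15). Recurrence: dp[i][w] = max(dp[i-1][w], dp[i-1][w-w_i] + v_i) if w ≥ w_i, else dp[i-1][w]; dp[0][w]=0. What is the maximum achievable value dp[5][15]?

20

i\w   0   1   2   3   4   5   6   7   8   9  10  11  12  13  14  15
  0   0   0   0   0   0   0   0   0   0   0   0   0   0   0   0   0
  1   0   0   0   0   0   0   0   0   0   0   0   0   6   6   6   6
  2   0   0   0   3   3   3   3   3   3   3   3   3   6   6   6   9
  3   0   0   0   3   3   3   3  10  10  10  13  13  13  13  13  13
  4   0   0   6   6   6   9   9  10  10  16  16  16  19  19  19  19
  5   0   0   6   6   6   9   9  10  10  16  16  17  19  19  20  20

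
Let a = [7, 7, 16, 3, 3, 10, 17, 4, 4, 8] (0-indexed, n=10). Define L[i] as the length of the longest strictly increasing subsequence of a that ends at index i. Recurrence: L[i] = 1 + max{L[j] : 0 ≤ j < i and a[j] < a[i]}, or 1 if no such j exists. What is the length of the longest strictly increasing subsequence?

3

   i    0    1    2    3    4    5    6    7    8    9
a[i]    7    7   16    3    3   10   17    4    4    8
L[i]    1    1    2    1    1    2    3    2    2    3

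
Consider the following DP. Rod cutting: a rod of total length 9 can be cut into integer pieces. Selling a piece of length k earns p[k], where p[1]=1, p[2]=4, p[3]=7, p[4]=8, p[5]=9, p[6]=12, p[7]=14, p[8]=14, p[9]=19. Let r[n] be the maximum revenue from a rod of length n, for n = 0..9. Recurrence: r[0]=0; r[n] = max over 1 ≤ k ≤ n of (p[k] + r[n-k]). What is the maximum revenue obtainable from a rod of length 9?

   n    0    1    2    3    4    5    6    7    8    9
r[n]    0    1    4    7    8   11   14   15   18   21

21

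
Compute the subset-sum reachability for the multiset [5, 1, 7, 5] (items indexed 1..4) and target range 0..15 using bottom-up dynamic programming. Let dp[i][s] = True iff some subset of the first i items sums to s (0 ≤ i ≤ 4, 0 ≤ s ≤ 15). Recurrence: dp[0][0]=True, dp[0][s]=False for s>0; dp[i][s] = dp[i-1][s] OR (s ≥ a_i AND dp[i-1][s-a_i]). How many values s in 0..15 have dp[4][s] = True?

i\s   0   1   2   3   4   5   6   7   8   9  10  11  12  13  14  15
  0   T   F   F   F   F   F   F   F   F   F   F   F   F   F   F   F
  1   T   F   F   F   F   T   F   F   F   F   F   F   F   F   F   F
  2   T   T   F   F   F   T   T   F   F   F   F   F   F   F   F   F
  3   T   T   F   F   F   T   T   T   T   F   F   F   T   T   F   F
  4   T   T   F   F   F   T   T   T   T   F   T   T   T   T   F   F

10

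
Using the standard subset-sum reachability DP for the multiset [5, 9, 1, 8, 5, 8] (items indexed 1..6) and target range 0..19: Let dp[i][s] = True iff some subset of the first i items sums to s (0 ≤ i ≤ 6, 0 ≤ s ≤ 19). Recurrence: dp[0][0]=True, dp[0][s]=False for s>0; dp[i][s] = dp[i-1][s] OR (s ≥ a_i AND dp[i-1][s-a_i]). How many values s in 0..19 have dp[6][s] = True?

i\s   0   1   2   3   4   5   6   7   8   9  10  11  12  13  14  15  16  17  18  19
  0   T   F   F   F   F   F   F   F   F   F   F   F   F   F   F   F   F   F   F   F
  1   T   F   F   F   F   T   F   F   F   F   F   F   F   F   F   F   F   F   F   F
  2   T   F   F   F   F   T   F   F   F   T   F   F   F   F   T   F   F   F   F   F
  3   T   T   F   F   F   T   T   F   F   T   T   F   F   F   T   T   F   F   F   F
  4   T   T   F   F   F   T   T   F   T   T   T   F   F   T   T   T   F   T   T   F
  5   T   T   F   F   F   T   T   F   T   T   T   T   F   T   T   T   F   T   T   T
  6   T   T   F   F   F   T   T   F   T   T   T   T   F   T   T   T   T   T   T   T

15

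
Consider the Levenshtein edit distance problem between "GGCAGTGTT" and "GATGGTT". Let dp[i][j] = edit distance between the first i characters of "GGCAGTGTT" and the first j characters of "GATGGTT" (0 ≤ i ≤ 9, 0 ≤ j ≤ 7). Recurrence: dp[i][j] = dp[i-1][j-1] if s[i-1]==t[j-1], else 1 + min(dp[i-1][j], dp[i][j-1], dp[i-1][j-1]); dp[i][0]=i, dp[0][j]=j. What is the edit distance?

4

   ''  G  A  T  G  G  T  T
''  0  1  2  3  4  5  6  7
 G  1  0  1  2  3  4  5  6
 G  2  1  1  2  2  3  4  5
 C  3  2  2  2  3  3  4  5
 A  4  3  2  3  3  4  4  5
 G  5  4  3  3  3  3  4  5
 T  6  5  4  3  4  4  3  4
 G  7  6  5  4  3  4  4  4
 T  8  7  6  5  4  4  4  4
 T  9  8  7  6  5  5  4  4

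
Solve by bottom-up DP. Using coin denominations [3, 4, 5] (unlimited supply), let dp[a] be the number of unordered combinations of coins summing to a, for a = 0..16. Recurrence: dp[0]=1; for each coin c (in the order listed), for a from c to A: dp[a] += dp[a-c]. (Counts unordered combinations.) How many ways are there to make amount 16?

after  coin     0     1     2     3     4     5     6     7     8     9    10    11    12    13    14    15    16
          3     1     0     0     1     0     0     1     0     0     1     0     0     1     0     0     1     0
          4     1     0     0     1     1     0     1     1     1     1     1     1     2     1     1     2     2
          5     1     0     0     1     1     1     1     1     2     2     2     2     3     3     3     4     4

4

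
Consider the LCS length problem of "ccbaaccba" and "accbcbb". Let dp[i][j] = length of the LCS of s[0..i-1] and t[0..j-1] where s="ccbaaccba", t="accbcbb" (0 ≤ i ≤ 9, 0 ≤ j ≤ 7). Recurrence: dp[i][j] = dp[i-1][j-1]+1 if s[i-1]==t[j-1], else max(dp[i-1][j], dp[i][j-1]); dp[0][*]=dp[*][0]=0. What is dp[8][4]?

4

   ''  a  c  c  b  c  b  b
''  0  0  0  0  0  0  0  0
 c  0  0  1  1  1  1  1  1
 c  0  0  1  2  2  2  2  2
 b  0  0  1  2  3  3  3  3
 a  0  1  1  2  3  3  3  3
 a  0  1  1  2  3  3  3  3
 c  0  1  2  2  3  4  4  4
 c  0  1  2  3  3  4  4  4
 b  0  1  2  3  4  4  5  5
 a  0  1  2  3  4  4  5  5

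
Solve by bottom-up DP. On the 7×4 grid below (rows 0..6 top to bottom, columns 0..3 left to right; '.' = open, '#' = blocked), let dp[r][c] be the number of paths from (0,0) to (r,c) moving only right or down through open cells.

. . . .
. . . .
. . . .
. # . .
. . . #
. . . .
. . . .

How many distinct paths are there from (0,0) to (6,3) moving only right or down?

21

r\c   0   1   2   3
  0   1   1   1   1
  1   1   2   3   4
  2   1   3   6  10
  3   1   0   6  16
  4   1   1   7   0
  5   1   2   9   9
  6   1   3  12  21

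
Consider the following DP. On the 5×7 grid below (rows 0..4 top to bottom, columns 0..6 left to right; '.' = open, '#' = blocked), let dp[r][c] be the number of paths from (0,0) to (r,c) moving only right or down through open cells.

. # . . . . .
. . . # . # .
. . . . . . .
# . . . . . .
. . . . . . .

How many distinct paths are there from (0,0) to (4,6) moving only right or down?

r\c   0   1   2   3   4   5   6
  0   1   0   0   0   0   0   0
  1   1   1   1   0   0   0   0
  2   1   2   3   3   3   3   3
  3   0   2   5   8  11  14  17
  4   0   2   7  15  26  40  57

57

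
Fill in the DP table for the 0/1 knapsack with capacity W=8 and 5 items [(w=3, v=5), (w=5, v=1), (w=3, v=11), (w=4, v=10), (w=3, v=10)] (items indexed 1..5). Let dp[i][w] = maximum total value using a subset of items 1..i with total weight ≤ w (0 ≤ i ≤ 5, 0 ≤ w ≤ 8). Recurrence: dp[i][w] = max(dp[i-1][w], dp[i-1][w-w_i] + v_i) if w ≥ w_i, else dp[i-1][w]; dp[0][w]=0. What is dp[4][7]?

21

i\w   0   1   2   3   4   5   6   7   8
  0   0   0   0   0   0   0   0   0   0
  1   0   0   0   5   5   5   5   5   5
  2   0   0   0   5   5   5   5   5   6
  3   0   0   0  11  11  11  16  16  16
  4   0   0   0  11  11  11  16  21  21
  5   0   0   0  11  11  11  21  21  21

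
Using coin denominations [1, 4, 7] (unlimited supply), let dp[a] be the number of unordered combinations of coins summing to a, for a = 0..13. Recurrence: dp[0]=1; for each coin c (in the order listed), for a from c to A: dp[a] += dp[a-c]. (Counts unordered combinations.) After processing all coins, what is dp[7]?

after  coin     0     1     2     3     4     5     6     7     8     9    10    11    12    13
          1     1     1     1     1     1     1     1     1     1     1     1     1     1     1
          4     1     1     1     1     2     2     2     2     3     3     3     3     4     4
          7     1     1     1     1     2     2     2     3     4     4     4     5     6     6

3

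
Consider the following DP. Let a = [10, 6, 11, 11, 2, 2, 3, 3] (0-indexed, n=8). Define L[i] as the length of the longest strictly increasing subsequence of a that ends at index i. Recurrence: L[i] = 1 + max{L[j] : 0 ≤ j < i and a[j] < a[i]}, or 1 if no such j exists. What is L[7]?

2

   i    0    1    2    3    4    5    6    7
a[i]   10    6   11   11    2    2    3    3
L[i]    1    1    2    2    1    1    2    2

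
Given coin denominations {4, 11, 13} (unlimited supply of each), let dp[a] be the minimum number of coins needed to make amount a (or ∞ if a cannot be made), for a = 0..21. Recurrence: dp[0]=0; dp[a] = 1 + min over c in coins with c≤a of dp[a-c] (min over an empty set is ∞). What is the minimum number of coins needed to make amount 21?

 a  0  1  2  3  4  5  6  7  8  9 10 11 12 13 14 15 16 17 18 19 20 21
dp  0  -  -  -  1  -  -  -  2  -  -  1  3  1  -  2  4  2  -  3  5  3
(- denotes ∞ / unreachable)

3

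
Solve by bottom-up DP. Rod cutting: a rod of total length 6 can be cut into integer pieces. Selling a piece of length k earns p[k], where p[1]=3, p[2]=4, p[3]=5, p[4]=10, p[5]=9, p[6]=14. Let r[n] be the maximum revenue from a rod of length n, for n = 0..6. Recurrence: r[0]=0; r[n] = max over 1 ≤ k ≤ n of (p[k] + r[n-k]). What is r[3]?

   n    0    1    2    3    4    5    6
r[n]    0    3    6    9   12   15   18

9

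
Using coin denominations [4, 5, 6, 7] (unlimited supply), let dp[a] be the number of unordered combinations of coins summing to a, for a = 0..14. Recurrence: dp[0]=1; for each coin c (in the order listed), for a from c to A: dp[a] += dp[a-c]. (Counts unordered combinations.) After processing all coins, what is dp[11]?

after  coin     0     1     2     3     4     5     6     7     8     9    10    11    12    13    14
          4     1     0     0     0     1     0     0     0     1     0     0     0     1     0     0
          5     1     0     0     0     1     1     0     0     1     1     1     0     1     1     1
          6     1     0     0     0     1     1     1     0     1     1     2     1     2     1     2
          7     1     0     0     0     1     1     1     1     1     1     2     2     3     2     3

2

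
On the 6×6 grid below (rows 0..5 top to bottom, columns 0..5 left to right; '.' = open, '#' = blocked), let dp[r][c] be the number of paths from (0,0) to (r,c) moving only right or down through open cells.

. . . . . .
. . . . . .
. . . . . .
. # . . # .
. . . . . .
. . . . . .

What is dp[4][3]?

r\c   0   1   2   3   4   5
  0   1   1   1   1   1   1
  1   1   2   3   4   5   6
  2   1   3   6  10  15  21
  3   1   0   6  16   0  21
  4   1   1   7  23  23  44
  5   1   2   9  32  55  99

23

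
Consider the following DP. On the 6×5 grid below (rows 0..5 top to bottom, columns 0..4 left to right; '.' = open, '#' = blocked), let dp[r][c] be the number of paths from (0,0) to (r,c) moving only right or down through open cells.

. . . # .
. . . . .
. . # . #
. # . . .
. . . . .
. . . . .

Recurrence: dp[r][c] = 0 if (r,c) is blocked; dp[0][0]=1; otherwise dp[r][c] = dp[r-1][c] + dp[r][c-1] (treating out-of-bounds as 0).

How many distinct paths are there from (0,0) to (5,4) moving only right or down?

14

r\c   0   1   2   3   4
  0   1   1   1   0   0
  1   1   2   3   3   3
  2   1   3   0   3   0
  3   1   0   0   3   3
  4   1   1   1   4   7
  5   1   2   3   7  14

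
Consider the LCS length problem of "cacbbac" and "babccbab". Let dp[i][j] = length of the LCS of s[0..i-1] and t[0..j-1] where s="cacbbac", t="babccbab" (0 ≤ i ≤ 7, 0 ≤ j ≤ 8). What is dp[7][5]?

3

   ''  b  a  b  c  c  b  a  b
''  0  0  0  0  0  0  0  0  0
 c  0  0  0  0  1  1  1  1  1
 a  0  0  1  1  1  1  1  2  2
 c  0  0  1  1  2  2  2  2  2
 b  0  1  1  2  2  2  3  3  3
 b  0  1  1  2  2  2  3  3  4
 a  0  1  2  2  2  2  3  4  4
 c  0  1  2  2  3  3  3  4  4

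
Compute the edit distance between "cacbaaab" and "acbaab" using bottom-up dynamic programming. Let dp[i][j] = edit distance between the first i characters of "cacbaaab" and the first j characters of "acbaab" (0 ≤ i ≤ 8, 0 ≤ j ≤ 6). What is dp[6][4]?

   ''  a  c  b  a  a  b
''  0  1  2  3  4  5  6
 c  1  1  1  2  3  4  5
 a  2  1  2  2  2  3  4
 c  3  2  1  2  3  3  4
 b  4  3  2  1  2  3  3
 a  5  4  3  2  1  2  3
 a  6  5  4  3  2  1  2
 a  7  6  5  4  3  2  2
 b  8  7  6  5  4  3  2

2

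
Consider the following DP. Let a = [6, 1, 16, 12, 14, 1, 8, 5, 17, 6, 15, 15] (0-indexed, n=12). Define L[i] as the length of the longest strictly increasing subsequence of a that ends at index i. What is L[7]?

2

   i    0    1    2    3    4    5    6    7    8    9   10   11
a[i]    6    1   16   12   14    1    8    5   17    6   15   15
L[i]    1    1    2    2    3    1    2    2    4    3    4    4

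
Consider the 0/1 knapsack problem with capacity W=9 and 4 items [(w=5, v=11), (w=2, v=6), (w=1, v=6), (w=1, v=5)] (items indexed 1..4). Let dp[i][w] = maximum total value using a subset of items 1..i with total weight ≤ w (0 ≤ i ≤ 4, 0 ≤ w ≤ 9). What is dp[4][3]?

i\w   0   1   2   3   4   5   6   7   8   9
  0   0   0   0   0   0   0   0   0   0   0
  1   0   0   0   0   0  11  11  11  11  11
  2   0   0   6   6   6  11  11  17  17  17
  3   0   6   6  12  12  12  17  17  23  23
  4   0   6  11  12  17  17  17  22  23  28

12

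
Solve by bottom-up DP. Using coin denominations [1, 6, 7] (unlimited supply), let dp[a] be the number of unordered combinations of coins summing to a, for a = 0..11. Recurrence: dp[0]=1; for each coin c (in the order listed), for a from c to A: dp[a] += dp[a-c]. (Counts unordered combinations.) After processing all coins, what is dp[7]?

after  coin     0     1     2     3     4     5     6     7     8     9    10    11
          1     1     1     1     1     1     1     1     1     1     1     1     1
          6     1     1     1     1     1     1     2     2     2     2     2     2
          7     1     1     1     1     1     1     2     3     3     3     3     3

3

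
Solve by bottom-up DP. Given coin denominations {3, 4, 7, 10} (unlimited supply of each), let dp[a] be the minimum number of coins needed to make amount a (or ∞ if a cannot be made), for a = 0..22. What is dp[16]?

 a  0  1  2  3  4  5  6  7  8  9 10 11 12 13 14 15 16 17 18 19 20 21 22
dp  0  -  -  1  1  -  2  1  2  3  1  2  3  2  2  3  3  2  3  4  2  3  4
(- denotes ∞ / unreachable)

3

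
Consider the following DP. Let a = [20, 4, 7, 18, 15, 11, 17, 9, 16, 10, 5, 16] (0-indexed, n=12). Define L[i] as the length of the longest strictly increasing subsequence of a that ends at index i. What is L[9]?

   i    0    1    2    3    4    5    6    7    8    9   10   11
a[i]   20    4    7   18   15   11   17    9   16   10    5   16
L[i]    1    1    2    3    3    3    4    3    4    4    2    5

4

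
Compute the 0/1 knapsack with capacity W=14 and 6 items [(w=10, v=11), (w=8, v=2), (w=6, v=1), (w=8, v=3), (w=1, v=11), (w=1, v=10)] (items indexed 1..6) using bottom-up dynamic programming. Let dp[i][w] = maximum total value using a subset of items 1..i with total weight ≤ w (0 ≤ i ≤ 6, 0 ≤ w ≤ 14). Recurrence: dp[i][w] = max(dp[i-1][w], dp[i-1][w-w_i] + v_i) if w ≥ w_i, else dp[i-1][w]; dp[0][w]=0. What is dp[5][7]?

i\w   0   1   2   3   4   5   6   7   8   9  10  11  12  13  14
  0   0   0   0   0   0   0   0   0   0   0   0   0   0   0   0
  1   0   0   0   0   0   0   0   0   0   0  11  11  11  11  11
  2   0   0   0   0   0   0   0   0   2   2  11  11  11  11  11
  3   0   0   0   0   0   0   1   1   2   2  11  11  11  11  11
  4   0   0   0   0   0   0   1   1   3   3  11  11  11  11  11
  5   0  11  11  11  11  11  11  12  12  14  14  22  22  22  22
  6   0  11  21  21  21  21  21  21  22  22  24  24  32  32  32

12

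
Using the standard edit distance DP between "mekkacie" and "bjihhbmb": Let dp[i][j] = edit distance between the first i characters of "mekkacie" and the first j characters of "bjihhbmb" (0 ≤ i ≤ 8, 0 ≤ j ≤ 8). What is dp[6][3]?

   ''  b  j  i  h  h  b  m  b
''  0  1  2  3  4  5  6  7  8
 m  1  1  2  3  4  5  6  6  7
 e  2  2  2  3  4  5  6  7  7
 k  3  3  3  3  4  5  6  7  8
 k  4  4  4  4  4  5  6  7  8
 a  5  5  5  5  5  5  6  7  8
 c  6  6  6  6  6  6  6  7  8
 i  7  7  7  6  7  7  7  7  8
 e  8  8  8  7  7  8  8  8  8

6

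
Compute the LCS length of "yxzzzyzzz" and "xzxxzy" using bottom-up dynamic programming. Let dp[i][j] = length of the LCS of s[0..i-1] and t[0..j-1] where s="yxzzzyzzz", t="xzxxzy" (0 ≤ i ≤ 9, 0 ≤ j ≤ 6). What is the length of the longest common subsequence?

   ''  x  z  x  x  z  y
''  0  0  0  0  0  0  0
 y  0  0  0  0  0  0  1
 x  0  1  1  1  1  1  1
 z  0  1  2  2  2  2  2
 z  0  1  2  2  2  3  3
 z  0  1  2  2  2  3  3
 y  0  1  2  2  2  3  4
 z  0  1  2  2  2  3  4
 z  0  1  2  2  2  3  4
 z  0  1  2  2  2  3  4

4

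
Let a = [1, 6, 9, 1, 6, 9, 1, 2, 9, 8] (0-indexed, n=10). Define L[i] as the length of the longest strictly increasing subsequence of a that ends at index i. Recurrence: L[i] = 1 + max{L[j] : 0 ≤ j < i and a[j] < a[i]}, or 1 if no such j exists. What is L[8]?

3

   i    0    1    2    3    4    5    6    7    8    9
a[i]    1    6    9    1    6    9    1    2    9    8
L[i]    1    2    3    1    2    3    1    2    3    3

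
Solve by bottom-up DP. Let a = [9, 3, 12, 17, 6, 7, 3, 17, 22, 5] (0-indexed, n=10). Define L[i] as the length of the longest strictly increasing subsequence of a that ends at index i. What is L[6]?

   i    0    1    2    3    4    5    6    7    8    9
a[i]    9    3   12   17    6    7    3   17   22    5
L[i]    1    1    2    3    2    3    1    4    5    2

1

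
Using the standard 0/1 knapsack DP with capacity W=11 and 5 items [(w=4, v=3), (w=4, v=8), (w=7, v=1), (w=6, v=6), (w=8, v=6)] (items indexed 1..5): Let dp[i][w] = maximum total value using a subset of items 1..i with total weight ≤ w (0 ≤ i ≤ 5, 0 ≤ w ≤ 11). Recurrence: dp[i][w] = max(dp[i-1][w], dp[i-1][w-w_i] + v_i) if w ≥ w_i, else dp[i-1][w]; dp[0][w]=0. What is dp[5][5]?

i\w   0   1   2   3   4   5   6   7   8   9  10  11
  0   0   0   0   0   0   0   0   0   0   0   0   0
  1   0   0   0   0   3   3   3   3   3   3   3   3
  2   0   0   0   0   8   8   8   8  11  11  11  11
  3   0   0   0   0   8   8   8   8  11  11  11  11
  4   0   0   0   0   8   8   8   8  11  11  14  14
  5   0   0   0   0   8   8   8   8  11  11  14  14

8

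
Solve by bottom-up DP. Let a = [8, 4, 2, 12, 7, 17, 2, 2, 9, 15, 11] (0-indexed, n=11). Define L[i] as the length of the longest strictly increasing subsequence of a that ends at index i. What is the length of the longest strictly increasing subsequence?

   i    0    1    2    3    4    5    6    7    8    9   10
a[i]    8    4    2   12    7   17    2    2    9   15   11
L[i]    1    1    1    2    2    3    1    1    3    4    4

4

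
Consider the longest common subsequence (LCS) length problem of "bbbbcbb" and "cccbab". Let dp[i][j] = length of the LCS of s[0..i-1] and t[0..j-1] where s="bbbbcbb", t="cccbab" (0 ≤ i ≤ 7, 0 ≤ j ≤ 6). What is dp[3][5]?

1

   ''  c  c  c  b  a  b
''  0  0  0  0  0  0  0
 b  0  0  0  0  1  1  1
 b  0  0  0  0  1  1  2
 b  0  0  0  0  1  1  2
 b  0  0  0  0  1  1  2
 c  0  1  1  1  1  1  2
 b  0  1  1  1  2  2  2
 b  0  1  1  1  2  2  3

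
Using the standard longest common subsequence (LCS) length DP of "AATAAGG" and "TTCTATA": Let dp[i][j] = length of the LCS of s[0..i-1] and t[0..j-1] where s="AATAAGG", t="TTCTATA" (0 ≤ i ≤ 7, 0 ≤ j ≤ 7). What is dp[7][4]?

1

   ''  T  T  C  T  A  T  A
''  0  0  0  0  0  0  0  0
 A  0  0  0  0  0  1  1  1
 A  0  0  0  0  0  1  1  2
 T  0  1  1  1  1  1  2  2
 A  0  1  1  1  1  2  2  3
 A  0  1  1  1  1  2  2  3
 G  0  1  1  1  1  2  2  3
 G  0  1  1  1  1  2  2  3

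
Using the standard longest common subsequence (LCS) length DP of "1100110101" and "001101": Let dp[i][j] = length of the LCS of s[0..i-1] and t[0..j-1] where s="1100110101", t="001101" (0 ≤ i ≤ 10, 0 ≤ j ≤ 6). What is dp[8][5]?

   ''  0  0  1  1  0  1
''  0  0  0  0  0  0  0
 1  0  0  0  1  1  1  1
 1  0  0  0  1  2  2  2
 0  0  1  1  1  2  3  3
 0  0  1  2  2  2  3  3
 1  0  1  2  3  3  3  4
 1  0  1  2  3  4  4  4
 0  0  1  2  3  4  5  5
 1  0  1  2  3  4  5  6
 0  0  1  2  3  4  5  6
 1  0  1  2  3  4  5  6

5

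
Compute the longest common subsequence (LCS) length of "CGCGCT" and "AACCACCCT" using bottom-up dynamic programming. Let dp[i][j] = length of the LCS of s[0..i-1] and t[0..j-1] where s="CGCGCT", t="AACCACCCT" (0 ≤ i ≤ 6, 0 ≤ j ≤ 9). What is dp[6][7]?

   ''  A  A  C  C  A  C  C  C  T
''  0  0  0  0  0  0  0  0  0  0
 C  0  0  0  1  1  1  1  1  1  1
 G  0  0  0  1  1  1  1  1  1  1
 C  0  0  0  1  2  2  2  2  2  2
 G  0  0  0  1  2  2  2  2  2  2
 C  0  0  0  1  2  2  3  3  3  3
 T  0  0  0  1  2  2  3  3  3  4

3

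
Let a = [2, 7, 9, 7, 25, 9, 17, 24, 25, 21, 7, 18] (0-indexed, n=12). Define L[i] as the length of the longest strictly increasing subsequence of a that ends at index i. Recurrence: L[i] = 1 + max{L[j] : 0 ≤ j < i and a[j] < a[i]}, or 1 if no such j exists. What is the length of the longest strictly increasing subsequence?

   i    0    1    2    3    4    5    6    7    8    9   10   11
a[i]    2    7    9    7   25    9   17   24   25   21    7   18
L[i]    1    2    3    2    4    3    4    5    6    5    2    5

6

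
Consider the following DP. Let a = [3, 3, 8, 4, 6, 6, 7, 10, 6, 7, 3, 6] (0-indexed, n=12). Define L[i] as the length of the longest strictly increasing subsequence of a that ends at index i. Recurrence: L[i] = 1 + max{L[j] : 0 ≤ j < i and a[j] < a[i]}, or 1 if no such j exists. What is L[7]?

5

   i    0    1    2    3    4    5    6    7    8    9   10   11
a[i]    3    3    8    4    6    6    7   10    6    7    3    6
L[i]    1    1    2    2    3    3    4    5    3    4    1    3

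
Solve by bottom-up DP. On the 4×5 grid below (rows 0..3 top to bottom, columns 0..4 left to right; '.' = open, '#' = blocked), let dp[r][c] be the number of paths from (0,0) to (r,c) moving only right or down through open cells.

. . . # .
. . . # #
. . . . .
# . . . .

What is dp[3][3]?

r\c   0   1   2   3   4
  0   1   1   1   0   0
  1   1   2   3   0   0
  2   1   3   6   6   6
  3   0   3   9  15  21

15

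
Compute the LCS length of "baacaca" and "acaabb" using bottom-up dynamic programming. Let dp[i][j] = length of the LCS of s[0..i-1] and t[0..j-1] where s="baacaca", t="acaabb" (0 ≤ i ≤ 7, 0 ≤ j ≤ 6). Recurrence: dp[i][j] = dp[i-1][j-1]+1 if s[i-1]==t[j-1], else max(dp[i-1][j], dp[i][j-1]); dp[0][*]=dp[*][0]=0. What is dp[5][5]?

3

   ''  a  c  a  a  b  b
''  0  0  0  0  0  0  0
 b  0  0  0  0  0  1  1
 a  0  1  1  1  1  1  1
 a  0  1  1  2  2  2  2
 c  0  1  2  2  2  2  2
 a  0  1  2  3  3  3  3
 c  0  1  2  3  3  3  3
 a  0  1  2  3  4  4  4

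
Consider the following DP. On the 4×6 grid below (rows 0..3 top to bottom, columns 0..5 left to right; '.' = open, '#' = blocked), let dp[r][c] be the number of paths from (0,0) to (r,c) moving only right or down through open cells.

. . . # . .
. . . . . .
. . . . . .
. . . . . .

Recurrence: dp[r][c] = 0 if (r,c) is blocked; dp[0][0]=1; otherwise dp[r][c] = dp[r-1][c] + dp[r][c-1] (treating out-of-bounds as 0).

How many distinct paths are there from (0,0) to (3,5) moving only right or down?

46

r\c   0   1   2   3   4   5
  0   1   1   1   0   0   0
  1   1   2   3   3   3   3
  2   1   3   6   9  12  15
  3   1   4  10  19  31  46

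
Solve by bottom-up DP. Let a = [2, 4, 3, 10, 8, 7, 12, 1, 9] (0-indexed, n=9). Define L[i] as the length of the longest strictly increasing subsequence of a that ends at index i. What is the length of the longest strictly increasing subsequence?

   i    0    1    2    3    4    5    6    7    8
a[i]    2    4    3   10    8    7   12    1    9
L[i]    1    2    2    3    3    3    4    1    4

4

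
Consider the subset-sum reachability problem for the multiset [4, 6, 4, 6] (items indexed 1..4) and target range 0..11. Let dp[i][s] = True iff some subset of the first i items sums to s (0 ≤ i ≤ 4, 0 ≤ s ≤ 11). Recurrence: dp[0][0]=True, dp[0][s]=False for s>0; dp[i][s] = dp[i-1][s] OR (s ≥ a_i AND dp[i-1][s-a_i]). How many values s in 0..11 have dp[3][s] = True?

i\s   0   1   2   3   4   5   6   7   8   9  10  11
  0   T   F   F   F   F   F   F   F   F   F   F   F
  1   T   F   F   F   T   F   F   F   F   F   F   F
  2   T   F   F   F   T   F   T   F   F   F   T   F
  3   T   F   F   F   T   F   T   F   T   F   T   F
  4   T   F   F   F   T   F   T   F   T   F   T   F

5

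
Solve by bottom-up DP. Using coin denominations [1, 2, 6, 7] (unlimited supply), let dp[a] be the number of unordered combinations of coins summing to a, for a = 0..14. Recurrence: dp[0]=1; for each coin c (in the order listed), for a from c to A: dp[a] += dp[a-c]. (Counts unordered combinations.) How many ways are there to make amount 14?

21

after  coin     0     1     2     3     4     5     6     7     8     9    10    11    12    13    14
          1     1     1     1     1     1     1     1     1     1     1     1     1     1     1     1
          2     1     1     2     2     3     3     4     4     5     5     6     6     7     7     8
          6     1     1     2     2     3     3     5     5     7     7     9     9    12    12    15
          7     1     1     2     2     3     3     5     6     8     9    11    12    15    17    21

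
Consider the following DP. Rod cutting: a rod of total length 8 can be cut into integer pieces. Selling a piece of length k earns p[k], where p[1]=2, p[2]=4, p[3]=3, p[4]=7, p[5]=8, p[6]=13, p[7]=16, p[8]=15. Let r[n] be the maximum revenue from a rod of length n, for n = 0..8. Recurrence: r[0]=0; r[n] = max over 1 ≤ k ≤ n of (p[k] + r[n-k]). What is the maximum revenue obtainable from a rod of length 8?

18

   n    0    1    2    3    4    5    6    7    8
r[n]    0    2    4    6    8   10   13   16   18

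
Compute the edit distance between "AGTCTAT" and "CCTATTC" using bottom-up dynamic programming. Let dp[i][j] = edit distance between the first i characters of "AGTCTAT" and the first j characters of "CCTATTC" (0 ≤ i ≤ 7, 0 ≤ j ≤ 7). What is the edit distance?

   ''  C  C  T  A  T  T  C
''  0  1  2  3  4  5  6  7
 A  1  1  2  3  3  4  5  6
 G  2  2  2  3  4  4  5  6
 T  3  3  3  2  3  4  4  5
 C  4  3  3  3  3  4  5  4
 T  5  4  4  3  4  3  4  5
 A  6  5  5  4  3  4  4  5
 T  7  6  6  5  4  3  4  5

5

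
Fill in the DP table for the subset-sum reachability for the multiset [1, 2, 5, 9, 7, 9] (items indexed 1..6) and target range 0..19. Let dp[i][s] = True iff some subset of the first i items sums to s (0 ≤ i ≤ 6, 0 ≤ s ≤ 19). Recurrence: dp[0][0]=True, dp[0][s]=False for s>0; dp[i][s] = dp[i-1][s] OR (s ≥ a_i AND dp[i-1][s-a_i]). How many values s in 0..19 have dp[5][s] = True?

i\s   0   1   2   3   4   5   6   7   8   9  10  11  12  13  14  15  16  17  18  19
  0   T   F   F   F   F   F   F   F   F   F   F   F   F   F   F   F   F   F   F   F
  1   T   T   F   F   F   F   F   F   F   F   F   F   F   F   F   F   F   F   F   F
  2   T   T   T   T   F   F   F   F   F   F   F   F   F   F   F   F   F   F   F   F
  3   T   T   T   T   F   T   T   T   T   F   F   F   F   F   F   F   F   F   F   F
  4   T   T   T   T   F   T   T   T   T   T   T   T   T   F   T   T   T   T   F   F
  5   T   T   T   T   F   T   T   T   T   T   T   T   T   T   T   T   T   T   T   T
  6   T   T   T   T   F   T   T   T   T   T   T   T   T   T   T   T   T   T   T   T

19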